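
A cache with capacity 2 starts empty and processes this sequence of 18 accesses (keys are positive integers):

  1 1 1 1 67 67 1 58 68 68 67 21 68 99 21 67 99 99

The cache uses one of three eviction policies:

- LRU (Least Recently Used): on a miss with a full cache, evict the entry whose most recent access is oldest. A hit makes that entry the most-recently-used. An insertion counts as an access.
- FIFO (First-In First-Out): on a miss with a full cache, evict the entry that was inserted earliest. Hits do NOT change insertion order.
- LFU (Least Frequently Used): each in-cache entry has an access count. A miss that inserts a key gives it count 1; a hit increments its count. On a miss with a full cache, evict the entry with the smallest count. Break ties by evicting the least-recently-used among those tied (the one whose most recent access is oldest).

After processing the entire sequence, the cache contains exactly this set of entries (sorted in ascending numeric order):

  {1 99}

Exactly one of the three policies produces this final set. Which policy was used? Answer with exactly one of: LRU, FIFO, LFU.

Answer: LFU

Derivation:
Simulating under each policy and comparing final sets:
  LRU: final set = {67 99} -> differs
  FIFO: final set = {67 99} -> differs
  LFU: final set = {1 99} -> MATCHES target
Only LFU produces the target set.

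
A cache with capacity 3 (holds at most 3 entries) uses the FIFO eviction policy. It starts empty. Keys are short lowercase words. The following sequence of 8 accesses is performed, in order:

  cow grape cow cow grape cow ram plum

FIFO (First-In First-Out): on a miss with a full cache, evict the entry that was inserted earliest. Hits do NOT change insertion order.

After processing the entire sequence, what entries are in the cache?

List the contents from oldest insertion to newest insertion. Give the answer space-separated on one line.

FIFO simulation (capacity=3):
  1. access cow: MISS. Cache (old->new): [cow]
  2. access grape: MISS. Cache (old->new): [cow grape]
  3. access cow: HIT. Cache (old->new): [cow grape]
  4. access cow: HIT. Cache (old->new): [cow grape]
  5. access grape: HIT. Cache (old->new): [cow grape]
  6. access cow: HIT. Cache (old->new): [cow grape]
  7. access ram: MISS. Cache (old->new): [cow grape ram]
  8. access plum: MISS, evict cow. Cache (old->new): [grape ram plum]
Total: 4 hits, 4 misses, 1 evictions

Answer: grape ram plum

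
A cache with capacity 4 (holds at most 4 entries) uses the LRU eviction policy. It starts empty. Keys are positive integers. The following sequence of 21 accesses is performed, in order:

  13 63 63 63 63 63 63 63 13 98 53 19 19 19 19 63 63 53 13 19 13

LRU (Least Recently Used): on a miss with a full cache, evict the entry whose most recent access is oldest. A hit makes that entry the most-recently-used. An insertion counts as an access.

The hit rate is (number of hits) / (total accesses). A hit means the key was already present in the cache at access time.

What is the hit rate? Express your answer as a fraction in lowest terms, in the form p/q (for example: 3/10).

LRU simulation (capacity=4):
  1. access 13: MISS. Cache (LRU->MRU): [13]
  2. access 63: MISS. Cache (LRU->MRU): [13 63]
  3. access 63: HIT. Cache (LRU->MRU): [13 63]
  4. access 63: HIT. Cache (LRU->MRU): [13 63]
  5. access 63: HIT. Cache (LRU->MRU): [13 63]
  6. access 63: HIT. Cache (LRU->MRU): [13 63]
  7. access 63: HIT. Cache (LRU->MRU): [13 63]
  8. access 63: HIT. Cache (LRU->MRU): [13 63]
  9. access 13: HIT. Cache (LRU->MRU): [63 13]
  10. access 98: MISS. Cache (LRU->MRU): [63 13 98]
  11. access 53: MISS. Cache (LRU->MRU): [63 13 98 53]
  12. access 19: MISS, evict 63. Cache (LRU->MRU): [13 98 53 19]
  13. access 19: HIT. Cache (LRU->MRU): [13 98 53 19]
  14. access 19: HIT. Cache (LRU->MRU): [13 98 53 19]
  15. access 19: HIT. Cache (LRU->MRU): [13 98 53 19]
  16. access 63: MISS, evict 13. Cache (LRU->MRU): [98 53 19 63]
  17. access 63: HIT. Cache (LRU->MRU): [98 53 19 63]
  18. access 53: HIT. Cache (LRU->MRU): [98 19 63 53]
  19. access 13: MISS, evict 98. Cache (LRU->MRU): [19 63 53 13]
  20. access 19: HIT. Cache (LRU->MRU): [63 53 13 19]
  21. access 13: HIT. Cache (LRU->MRU): [63 53 19 13]
Total: 14 hits, 7 misses, 3 evictions

Hit rate = 14/21 = 2/3

Answer: 2/3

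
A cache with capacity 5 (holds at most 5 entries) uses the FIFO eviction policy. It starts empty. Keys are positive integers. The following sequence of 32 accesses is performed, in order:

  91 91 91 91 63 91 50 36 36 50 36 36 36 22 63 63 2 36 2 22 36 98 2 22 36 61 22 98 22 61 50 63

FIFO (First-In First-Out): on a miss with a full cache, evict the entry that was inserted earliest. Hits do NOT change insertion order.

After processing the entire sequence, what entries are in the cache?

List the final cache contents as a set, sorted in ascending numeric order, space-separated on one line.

Answer: 2 50 61 63 98

Derivation:
FIFO simulation (capacity=5):
  1. access 91: MISS. Cache (old->new): [91]
  2. access 91: HIT. Cache (old->new): [91]
  3. access 91: HIT. Cache (old->new): [91]
  4. access 91: HIT. Cache (old->new): [91]
  5. access 63: MISS. Cache (old->new): [91 63]
  6. access 91: HIT. Cache (old->new): [91 63]
  7. access 50: MISS. Cache (old->new): [91 63 50]
  8. access 36: MISS. Cache (old->new): [91 63 50 36]
  9. access 36: HIT. Cache (old->new): [91 63 50 36]
  10. access 50: HIT. Cache (old->new): [91 63 50 36]
  11. access 36: HIT. Cache (old->new): [91 63 50 36]
  12. access 36: HIT. Cache (old->new): [91 63 50 36]
  13. access 36: HIT. Cache (old->new): [91 63 50 36]
  14. access 22: MISS. Cache (old->new): [91 63 50 36 22]
  15. access 63: HIT. Cache (old->new): [91 63 50 36 22]
  16. access 63: HIT. Cache (old->new): [91 63 50 36 22]
  17. access 2: MISS, evict 91. Cache (old->new): [63 50 36 22 2]
  18. access 36: HIT. Cache (old->new): [63 50 36 22 2]
  19. access 2: HIT. Cache (old->new): [63 50 36 22 2]
  20. access 22: HIT. Cache (old->new): [63 50 36 22 2]
  21. access 36: HIT. Cache (old->new): [63 50 36 22 2]
  22. access 98: MISS, evict 63. Cache (old->new): [50 36 22 2 98]
  23. access 2: HIT. Cache (old->new): [50 36 22 2 98]
  24. access 22: HIT. Cache (old->new): [50 36 22 2 98]
  25. access 36: HIT. Cache (old->new): [50 36 22 2 98]
  26. access 61: MISS, evict 50. Cache (old->new): [36 22 2 98 61]
  27. access 22: HIT. Cache (old->new): [36 22 2 98 61]
  28. access 98: HIT. Cache (old->new): [36 22 2 98 61]
  29. access 22: HIT. Cache (old->new): [36 22 2 98 61]
  30. access 61: HIT. Cache (old->new): [36 22 2 98 61]
  31. access 50: MISS, evict 36. Cache (old->new): [22 2 98 61 50]
  32. access 63: MISS, evict 22. Cache (old->new): [2 98 61 50 63]
Total: 22 hits, 10 misses, 5 evictions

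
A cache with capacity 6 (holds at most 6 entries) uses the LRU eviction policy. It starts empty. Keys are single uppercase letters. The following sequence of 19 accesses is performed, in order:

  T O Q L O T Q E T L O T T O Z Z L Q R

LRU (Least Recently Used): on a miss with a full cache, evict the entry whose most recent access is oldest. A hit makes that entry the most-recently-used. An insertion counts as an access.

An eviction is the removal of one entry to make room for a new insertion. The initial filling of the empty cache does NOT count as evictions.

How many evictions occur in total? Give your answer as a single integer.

LRU simulation (capacity=6):
  1. access T: MISS. Cache (LRU->MRU): [T]
  2. access O: MISS. Cache (LRU->MRU): [T O]
  3. access Q: MISS. Cache (LRU->MRU): [T O Q]
  4. access L: MISS. Cache (LRU->MRU): [T O Q L]
  5. access O: HIT. Cache (LRU->MRU): [T Q L O]
  6. access T: HIT. Cache (LRU->MRU): [Q L O T]
  7. access Q: HIT. Cache (LRU->MRU): [L O T Q]
  8. access E: MISS. Cache (LRU->MRU): [L O T Q E]
  9. access T: HIT. Cache (LRU->MRU): [L O Q E T]
  10. access L: HIT. Cache (LRU->MRU): [O Q E T L]
  11. access O: HIT. Cache (LRU->MRU): [Q E T L O]
  12. access T: HIT. Cache (LRU->MRU): [Q E L O T]
  13. access T: HIT. Cache (LRU->MRU): [Q E L O T]
  14. access O: HIT. Cache (LRU->MRU): [Q E L T O]
  15. access Z: MISS. Cache (LRU->MRU): [Q E L T O Z]
  16. access Z: HIT. Cache (LRU->MRU): [Q E L T O Z]
  17. access L: HIT. Cache (LRU->MRU): [Q E T O Z L]
  18. access Q: HIT. Cache (LRU->MRU): [E T O Z L Q]
  19. access R: MISS, evict E. Cache (LRU->MRU): [T O Z L Q R]
Total: 12 hits, 7 misses, 1 evictions

Answer: 1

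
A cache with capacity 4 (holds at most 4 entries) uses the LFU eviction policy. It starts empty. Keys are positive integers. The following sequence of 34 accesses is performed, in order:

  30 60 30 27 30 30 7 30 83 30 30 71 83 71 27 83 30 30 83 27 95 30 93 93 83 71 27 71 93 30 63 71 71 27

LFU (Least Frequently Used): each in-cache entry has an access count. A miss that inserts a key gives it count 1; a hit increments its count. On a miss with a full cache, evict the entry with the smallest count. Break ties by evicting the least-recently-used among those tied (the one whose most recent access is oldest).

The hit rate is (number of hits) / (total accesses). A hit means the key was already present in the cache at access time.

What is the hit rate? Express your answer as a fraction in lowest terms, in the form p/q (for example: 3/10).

LFU simulation (capacity=4):
  1. access 30: MISS. Cache: [30(c=1)]
  2. access 60: MISS. Cache: [30(c=1) 60(c=1)]
  3. access 30: HIT, count now 2. Cache: [60(c=1) 30(c=2)]
  4. access 27: MISS. Cache: [60(c=1) 27(c=1) 30(c=2)]
  5. access 30: HIT, count now 3. Cache: [60(c=1) 27(c=1) 30(c=3)]
  6. access 30: HIT, count now 4. Cache: [60(c=1) 27(c=1) 30(c=4)]
  7. access 7: MISS. Cache: [60(c=1) 27(c=1) 7(c=1) 30(c=4)]
  8. access 30: HIT, count now 5. Cache: [60(c=1) 27(c=1) 7(c=1) 30(c=5)]
  9. access 83: MISS, evict 60(c=1). Cache: [27(c=1) 7(c=1) 83(c=1) 30(c=5)]
  10. access 30: HIT, count now 6. Cache: [27(c=1) 7(c=1) 83(c=1) 30(c=6)]
  11. access 30: HIT, count now 7. Cache: [27(c=1) 7(c=1) 83(c=1) 30(c=7)]
  12. access 71: MISS, evict 27(c=1). Cache: [7(c=1) 83(c=1) 71(c=1) 30(c=7)]
  13. access 83: HIT, count now 2. Cache: [7(c=1) 71(c=1) 83(c=2) 30(c=7)]
  14. access 71: HIT, count now 2. Cache: [7(c=1) 83(c=2) 71(c=2) 30(c=7)]
  15. access 27: MISS, evict 7(c=1). Cache: [27(c=1) 83(c=2) 71(c=2) 30(c=7)]
  16. access 83: HIT, count now 3. Cache: [27(c=1) 71(c=2) 83(c=3) 30(c=7)]
  17. access 30: HIT, count now 8. Cache: [27(c=1) 71(c=2) 83(c=3) 30(c=8)]
  18. access 30: HIT, count now 9. Cache: [27(c=1) 71(c=2) 83(c=3) 30(c=9)]
  19. access 83: HIT, count now 4. Cache: [27(c=1) 71(c=2) 83(c=4) 30(c=9)]
  20. access 27: HIT, count now 2. Cache: [71(c=2) 27(c=2) 83(c=4) 30(c=9)]
  21. access 95: MISS, evict 71(c=2). Cache: [95(c=1) 27(c=2) 83(c=4) 30(c=9)]
  22. access 30: HIT, count now 10. Cache: [95(c=1) 27(c=2) 83(c=4) 30(c=10)]
  23. access 93: MISS, evict 95(c=1). Cache: [93(c=1) 27(c=2) 83(c=4) 30(c=10)]
  24. access 93: HIT, count now 2. Cache: [27(c=2) 93(c=2) 83(c=4) 30(c=10)]
  25. access 83: HIT, count now 5. Cache: [27(c=2) 93(c=2) 83(c=5) 30(c=10)]
  26. access 71: MISS, evict 27(c=2). Cache: [71(c=1) 93(c=2) 83(c=5) 30(c=10)]
  27. access 27: MISS, evict 71(c=1). Cache: [27(c=1) 93(c=2) 83(c=5) 30(c=10)]
  28. access 71: MISS, evict 27(c=1). Cache: [71(c=1) 93(c=2) 83(c=5) 30(c=10)]
  29. access 93: HIT, count now 3. Cache: [71(c=1) 93(c=3) 83(c=5) 30(c=10)]
  30. access 30: HIT, count now 11. Cache: [71(c=1) 93(c=3) 83(c=5) 30(c=11)]
  31. access 63: MISS, evict 71(c=1). Cache: [63(c=1) 93(c=3) 83(c=5) 30(c=11)]
  32. access 71: MISS, evict 63(c=1). Cache: [71(c=1) 93(c=3) 83(c=5) 30(c=11)]
  33. access 71: HIT, count now 2. Cache: [71(c=2) 93(c=3) 83(c=5) 30(c=11)]
  34. access 27: MISS, evict 71(c=2). Cache: [27(c=1) 93(c=3) 83(c=5) 30(c=11)]
Total: 19 hits, 15 misses, 11 evictions

Hit rate = 19/34

Answer: 19/34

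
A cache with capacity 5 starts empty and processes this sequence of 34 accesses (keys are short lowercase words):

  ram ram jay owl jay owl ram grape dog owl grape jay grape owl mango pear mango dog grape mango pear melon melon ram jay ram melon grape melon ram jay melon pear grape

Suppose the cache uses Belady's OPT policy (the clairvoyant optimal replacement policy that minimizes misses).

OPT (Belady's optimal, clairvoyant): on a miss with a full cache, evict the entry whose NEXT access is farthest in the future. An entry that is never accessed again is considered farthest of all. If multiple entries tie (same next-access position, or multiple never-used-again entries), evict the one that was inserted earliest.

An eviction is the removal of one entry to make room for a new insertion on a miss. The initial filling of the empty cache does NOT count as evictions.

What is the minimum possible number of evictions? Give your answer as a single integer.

OPT (Belady) simulation (capacity=5):
  1. access ram: MISS. Cache: [ram]
  2. access ram: HIT. Next use of ram: step 7. Cache: [ram]
  3. access jay: MISS. Cache: [ram jay]
  4. access owl: MISS. Cache: [ram jay owl]
  5. access jay: HIT. Next use of jay: step 12. Cache: [ram jay owl]
  6. access owl: HIT. Next use of owl: step 10. Cache: [ram jay owl]
  7. access ram: HIT. Next use of ram: step 24. Cache: [ram jay owl]
  8. access grape: MISS. Cache: [ram jay owl grape]
  9. access dog: MISS. Cache: [ram jay owl grape dog]
  10. access owl: HIT. Next use of owl: step 14. Cache: [ram jay owl grape dog]
  11. access grape: HIT. Next use of grape: step 13. Cache: [ram jay owl grape dog]
  12. access jay: HIT. Next use of jay: step 25. Cache: [ram jay owl grape dog]
  13. access grape: HIT. Next use of grape: step 19. Cache: [ram jay owl grape dog]
  14. access owl: HIT. Next use of owl: never. Cache: [ram jay owl grape dog]
  15. access mango: MISS, evict owl (next use: never). Cache: [ram jay grape dog mango]
  16. access pear: MISS, evict jay (next use: step 25). Cache: [ram grape dog mango pear]
  17. access mango: HIT. Next use of mango: step 20. Cache: [ram grape dog mango pear]
  18. access dog: HIT. Next use of dog: never. Cache: [ram grape dog mango pear]
  19. access grape: HIT. Next use of grape: step 28. Cache: [ram grape dog mango pear]
  20. access mango: HIT. Next use of mango: never. Cache: [ram grape dog mango pear]
  21. access pear: HIT. Next use of pear: step 33. Cache: [ram grape dog mango pear]
  22. access melon: MISS, evict dog (next use: never). Cache: [ram grape mango pear melon]
  23. access melon: HIT. Next use of melon: step 27. Cache: [ram grape mango pear melon]
  24. access ram: HIT. Next use of ram: step 26. Cache: [ram grape mango pear melon]
  25. access jay: MISS, evict mango (next use: never). Cache: [ram grape pear melon jay]
  26. access ram: HIT. Next use of ram: step 30. Cache: [ram grape pear melon jay]
  27. access melon: HIT. Next use of melon: step 29. Cache: [ram grape pear melon jay]
  28. access grape: HIT. Next use of grape: step 34. Cache: [ram grape pear melon jay]
  29. access melon: HIT. Next use of melon: step 32. Cache: [ram grape pear melon jay]
  30. access ram: HIT. Next use of ram: never. Cache: [ram grape pear melon jay]
  31. access jay: HIT. Next use of jay: never. Cache: [ram grape pear melon jay]
  32. access melon: HIT. Next use of melon: never. Cache: [ram grape pear melon jay]
  33. access pear: HIT. Next use of pear: never. Cache: [ram grape pear melon jay]
  34. access grape: HIT. Next use of grape: never. Cache: [ram grape pear melon jay]
Total: 25 hits, 9 misses, 4 evictions

Answer: 4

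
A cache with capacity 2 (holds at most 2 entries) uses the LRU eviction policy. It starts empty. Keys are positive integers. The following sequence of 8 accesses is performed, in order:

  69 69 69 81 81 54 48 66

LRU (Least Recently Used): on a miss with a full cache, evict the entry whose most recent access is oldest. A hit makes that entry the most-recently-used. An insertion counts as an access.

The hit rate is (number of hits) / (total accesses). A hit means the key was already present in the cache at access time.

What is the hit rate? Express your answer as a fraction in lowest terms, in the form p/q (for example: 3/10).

Answer: 3/8

Derivation:
LRU simulation (capacity=2):
  1. access 69: MISS. Cache (LRU->MRU): [69]
  2. access 69: HIT. Cache (LRU->MRU): [69]
  3. access 69: HIT. Cache (LRU->MRU): [69]
  4. access 81: MISS. Cache (LRU->MRU): [69 81]
  5. access 81: HIT. Cache (LRU->MRU): [69 81]
  6. access 54: MISS, evict 69. Cache (LRU->MRU): [81 54]
  7. access 48: MISS, evict 81. Cache (LRU->MRU): [54 48]
  8. access 66: MISS, evict 54. Cache (LRU->MRU): [48 66]
Total: 3 hits, 5 misses, 3 evictions

Hit rate = 3/8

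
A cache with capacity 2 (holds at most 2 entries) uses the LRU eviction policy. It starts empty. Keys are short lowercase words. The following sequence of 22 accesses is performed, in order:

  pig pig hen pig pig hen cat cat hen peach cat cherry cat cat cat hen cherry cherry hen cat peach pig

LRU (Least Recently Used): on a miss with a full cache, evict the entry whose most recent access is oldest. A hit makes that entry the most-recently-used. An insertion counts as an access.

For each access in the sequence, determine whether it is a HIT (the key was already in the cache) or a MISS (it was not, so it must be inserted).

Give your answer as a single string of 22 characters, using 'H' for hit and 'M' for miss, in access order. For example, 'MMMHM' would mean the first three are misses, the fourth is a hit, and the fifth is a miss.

LRU simulation (capacity=2):
  1. access pig: MISS. Cache (LRU->MRU): [pig]
  2. access pig: HIT. Cache (LRU->MRU): [pig]
  3. access hen: MISS. Cache (LRU->MRU): [pig hen]
  4. access pig: HIT. Cache (LRU->MRU): [hen pig]
  5. access pig: HIT. Cache (LRU->MRU): [hen pig]
  6. access hen: HIT. Cache (LRU->MRU): [pig hen]
  7. access cat: MISS, evict pig. Cache (LRU->MRU): [hen cat]
  8. access cat: HIT. Cache (LRU->MRU): [hen cat]
  9. access hen: HIT. Cache (LRU->MRU): [cat hen]
  10. access peach: MISS, evict cat. Cache (LRU->MRU): [hen peach]
  11. access cat: MISS, evict hen. Cache (LRU->MRU): [peach cat]
  12. access cherry: MISS, evict peach. Cache (LRU->MRU): [cat cherry]
  13. access cat: HIT. Cache (LRU->MRU): [cherry cat]
  14. access cat: HIT. Cache (LRU->MRU): [cherry cat]
  15. access cat: HIT. Cache (LRU->MRU): [cherry cat]
  16. access hen: MISS, evict cherry. Cache (LRU->MRU): [cat hen]
  17. access cherry: MISS, evict cat. Cache (LRU->MRU): [hen cherry]
  18. access cherry: HIT. Cache (LRU->MRU): [hen cherry]
  19. access hen: HIT. Cache (LRU->MRU): [cherry hen]
  20. access cat: MISS, evict cherry. Cache (LRU->MRU): [hen cat]
  21. access peach: MISS, evict hen. Cache (LRU->MRU): [cat peach]
  22. access pig: MISS, evict cat. Cache (LRU->MRU): [peach pig]
Total: 11 hits, 11 misses, 9 evictions

Answer: MHMHHHMHHMMMHHHMMHHMMM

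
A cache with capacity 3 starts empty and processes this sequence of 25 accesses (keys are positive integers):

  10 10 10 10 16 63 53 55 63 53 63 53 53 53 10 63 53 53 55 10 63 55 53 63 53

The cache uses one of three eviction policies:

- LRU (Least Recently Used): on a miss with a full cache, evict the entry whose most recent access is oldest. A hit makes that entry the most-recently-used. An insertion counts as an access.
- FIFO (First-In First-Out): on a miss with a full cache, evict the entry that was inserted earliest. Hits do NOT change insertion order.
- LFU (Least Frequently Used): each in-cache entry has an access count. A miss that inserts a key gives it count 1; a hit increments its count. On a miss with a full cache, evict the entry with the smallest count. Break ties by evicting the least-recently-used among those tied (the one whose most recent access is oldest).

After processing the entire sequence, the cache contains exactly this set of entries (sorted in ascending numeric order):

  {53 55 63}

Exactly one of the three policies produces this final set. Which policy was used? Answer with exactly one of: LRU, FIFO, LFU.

Simulating under each policy and comparing final sets:
  LRU: final set = {53 55 63} -> MATCHES target
  FIFO: final set = {10 53 63} -> differs
  LFU: final set = {10 53 63} -> differs
Only LRU produces the target set.

Answer: LRU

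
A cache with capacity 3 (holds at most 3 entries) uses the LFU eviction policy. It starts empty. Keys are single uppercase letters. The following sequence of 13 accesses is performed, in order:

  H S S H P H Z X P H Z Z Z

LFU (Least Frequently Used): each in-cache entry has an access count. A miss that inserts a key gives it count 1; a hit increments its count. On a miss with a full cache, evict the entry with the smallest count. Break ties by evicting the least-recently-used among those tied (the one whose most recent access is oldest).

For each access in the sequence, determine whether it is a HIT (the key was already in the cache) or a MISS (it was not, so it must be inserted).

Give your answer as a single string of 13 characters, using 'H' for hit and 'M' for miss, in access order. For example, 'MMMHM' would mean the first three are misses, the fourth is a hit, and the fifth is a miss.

Answer: MMHHMHMMMHMHH

Derivation:
LFU simulation (capacity=3):
  1. access H: MISS. Cache: [H(c=1)]
  2. access S: MISS. Cache: [H(c=1) S(c=1)]
  3. access S: HIT, count now 2. Cache: [H(c=1) S(c=2)]
  4. access H: HIT, count now 2. Cache: [S(c=2) H(c=2)]
  5. access P: MISS. Cache: [P(c=1) S(c=2) H(c=2)]
  6. access H: HIT, count now 3. Cache: [P(c=1) S(c=2) H(c=3)]
  7. access Z: MISS, evict P(c=1). Cache: [Z(c=1) S(c=2) H(c=3)]
  8. access X: MISS, evict Z(c=1). Cache: [X(c=1) S(c=2) H(c=3)]
  9. access P: MISS, evict X(c=1). Cache: [P(c=1) S(c=2) H(c=3)]
  10. access H: HIT, count now 4. Cache: [P(c=1) S(c=2) H(c=4)]
  11. access Z: MISS, evict P(c=1). Cache: [Z(c=1) S(c=2) H(c=4)]
  12. access Z: HIT, count now 2. Cache: [S(c=2) Z(c=2) H(c=4)]
  13. access Z: HIT, count now 3. Cache: [S(c=2) Z(c=3) H(c=4)]
Total: 6 hits, 7 misses, 4 evictions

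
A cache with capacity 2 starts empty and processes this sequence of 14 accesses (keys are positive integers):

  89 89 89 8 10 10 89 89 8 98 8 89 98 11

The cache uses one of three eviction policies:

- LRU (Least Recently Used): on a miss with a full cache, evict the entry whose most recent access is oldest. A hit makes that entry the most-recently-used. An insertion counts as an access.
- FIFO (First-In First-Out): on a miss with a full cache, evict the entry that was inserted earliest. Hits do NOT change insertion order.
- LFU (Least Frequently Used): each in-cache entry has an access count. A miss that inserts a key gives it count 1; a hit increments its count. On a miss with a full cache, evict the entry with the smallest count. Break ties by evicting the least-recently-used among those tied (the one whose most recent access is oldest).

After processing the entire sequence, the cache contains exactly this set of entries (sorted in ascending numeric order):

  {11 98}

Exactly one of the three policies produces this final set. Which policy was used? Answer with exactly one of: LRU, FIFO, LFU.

Simulating under each policy and comparing final sets:
  LRU: final set = {11 98} -> MATCHES target
  FIFO: final set = {11 89} -> differs
  LFU: final set = {11 89} -> differs
Only LRU produces the target set.

Answer: LRU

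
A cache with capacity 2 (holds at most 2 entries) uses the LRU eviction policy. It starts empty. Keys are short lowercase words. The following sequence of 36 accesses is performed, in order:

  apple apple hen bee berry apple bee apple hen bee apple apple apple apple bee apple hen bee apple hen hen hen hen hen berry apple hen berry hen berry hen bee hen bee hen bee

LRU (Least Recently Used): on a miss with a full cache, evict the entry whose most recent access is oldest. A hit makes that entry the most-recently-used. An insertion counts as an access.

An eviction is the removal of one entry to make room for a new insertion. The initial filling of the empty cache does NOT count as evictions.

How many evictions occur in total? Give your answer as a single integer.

LRU simulation (capacity=2):
  1. access apple: MISS. Cache (LRU->MRU): [apple]
  2. access apple: HIT. Cache (LRU->MRU): [apple]
  3. access hen: MISS. Cache (LRU->MRU): [apple hen]
  4. access bee: MISS, evict apple. Cache (LRU->MRU): [hen bee]
  5. access berry: MISS, evict hen. Cache (LRU->MRU): [bee berry]
  6. access apple: MISS, evict bee. Cache (LRU->MRU): [berry apple]
  7. access bee: MISS, evict berry. Cache (LRU->MRU): [apple bee]
  8. access apple: HIT. Cache (LRU->MRU): [bee apple]
  9. access hen: MISS, evict bee. Cache (LRU->MRU): [apple hen]
  10. access bee: MISS, evict apple. Cache (LRU->MRU): [hen bee]
  11. access apple: MISS, evict hen. Cache (LRU->MRU): [bee apple]
  12. access apple: HIT. Cache (LRU->MRU): [bee apple]
  13. access apple: HIT. Cache (LRU->MRU): [bee apple]
  14. access apple: HIT. Cache (LRU->MRU): [bee apple]
  15. access bee: HIT. Cache (LRU->MRU): [apple bee]
  16. access apple: HIT. Cache (LRU->MRU): [bee apple]
  17. access hen: MISS, evict bee. Cache (LRU->MRU): [apple hen]
  18. access bee: MISS, evict apple. Cache (LRU->MRU): [hen bee]
  19. access apple: MISS, evict hen. Cache (LRU->MRU): [bee apple]
  20. access hen: MISS, evict bee. Cache (LRU->MRU): [apple hen]
  21. access hen: HIT. Cache (LRU->MRU): [apple hen]
  22. access hen: HIT. Cache (LRU->MRU): [apple hen]
  23. access hen: HIT. Cache (LRU->MRU): [apple hen]
  24. access hen: HIT. Cache (LRU->MRU): [apple hen]
  25. access berry: MISS, evict apple. Cache (LRU->MRU): [hen berry]
  26. access apple: MISS, evict hen. Cache (LRU->MRU): [berry apple]
  27. access hen: MISS, evict berry. Cache (LRU->MRU): [apple hen]
  28. access berry: MISS, evict apple. Cache (LRU->MRU): [hen berry]
  29. access hen: HIT. Cache (LRU->MRU): [berry hen]
  30. access berry: HIT. Cache (LRU->MRU): [hen berry]
  31. access hen: HIT. Cache (LRU->MRU): [berry hen]
  32. access bee: MISS, evict berry. Cache (LRU->MRU): [hen bee]
  33. access hen: HIT. Cache (LRU->MRU): [bee hen]
  34. access bee: HIT. Cache (LRU->MRU): [hen bee]
  35. access hen: HIT. Cache (LRU->MRU): [bee hen]
  36. access bee: HIT. Cache (LRU->MRU): [hen bee]
Total: 18 hits, 18 misses, 16 evictions

Answer: 16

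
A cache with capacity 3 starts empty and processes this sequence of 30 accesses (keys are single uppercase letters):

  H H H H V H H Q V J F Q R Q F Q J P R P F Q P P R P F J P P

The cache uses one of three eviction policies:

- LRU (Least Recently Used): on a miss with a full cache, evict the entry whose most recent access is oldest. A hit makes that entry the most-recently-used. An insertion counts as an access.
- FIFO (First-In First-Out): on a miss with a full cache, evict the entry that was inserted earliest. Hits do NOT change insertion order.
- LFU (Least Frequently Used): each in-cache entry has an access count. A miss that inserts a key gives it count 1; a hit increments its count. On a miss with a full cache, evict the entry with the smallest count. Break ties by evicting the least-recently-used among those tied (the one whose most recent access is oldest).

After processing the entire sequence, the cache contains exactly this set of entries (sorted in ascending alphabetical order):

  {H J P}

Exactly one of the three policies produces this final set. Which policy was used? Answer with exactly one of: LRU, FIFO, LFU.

Answer: LFU

Derivation:
Simulating under each policy and comparing final sets:
  LRU: final set = {F J P} -> differs
  FIFO: final set = {F J P} -> differs
  LFU: final set = {H J P} -> MATCHES target
Only LFU produces the target set.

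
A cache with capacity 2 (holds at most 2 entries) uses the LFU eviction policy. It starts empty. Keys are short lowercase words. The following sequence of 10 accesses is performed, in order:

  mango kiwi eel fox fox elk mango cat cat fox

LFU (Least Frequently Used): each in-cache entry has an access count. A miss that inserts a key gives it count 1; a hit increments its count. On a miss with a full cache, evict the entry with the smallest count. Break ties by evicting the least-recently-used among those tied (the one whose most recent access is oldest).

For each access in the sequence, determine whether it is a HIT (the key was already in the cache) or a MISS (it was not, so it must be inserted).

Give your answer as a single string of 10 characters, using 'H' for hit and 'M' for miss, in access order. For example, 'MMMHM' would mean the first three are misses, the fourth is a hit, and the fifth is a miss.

LFU simulation (capacity=2):
  1. access mango: MISS. Cache: [mango(c=1)]
  2. access kiwi: MISS. Cache: [mango(c=1) kiwi(c=1)]
  3. access eel: MISS, evict mango(c=1). Cache: [kiwi(c=1) eel(c=1)]
  4. access fox: MISS, evict kiwi(c=1). Cache: [eel(c=1) fox(c=1)]
  5. access fox: HIT, count now 2. Cache: [eel(c=1) fox(c=2)]
  6. access elk: MISS, evict eel(c=1). Cache: [elk(c=1) fox(c=2)]
  7. access mango: MISS, evict elk(c=1). Cache: [mango(c=1) fox(c=2)]
  8. access cat: MISS, evict mango(c=1). Cache: [cat(c=1) fox(c=2)]
  9. access cat: HIT, count now 2. Cache: [fox(c=2) cat(c=2)]
  10. access fox: HIT, count now 3. Cache: [cat(c=2) fox(c=3)]
Total: 3 hits, 7 misses, 5 evictions

Answer: MMMMHMMMHH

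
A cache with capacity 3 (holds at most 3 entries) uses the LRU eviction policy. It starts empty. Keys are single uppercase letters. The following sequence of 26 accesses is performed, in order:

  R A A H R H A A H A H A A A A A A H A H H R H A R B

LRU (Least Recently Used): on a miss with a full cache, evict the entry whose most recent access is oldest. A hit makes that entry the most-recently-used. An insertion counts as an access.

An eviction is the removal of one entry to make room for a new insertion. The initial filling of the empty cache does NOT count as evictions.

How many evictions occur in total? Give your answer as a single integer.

LRU simulation (capacity=3):
  1. access R: MISS. Cache (LRU->MRU): [R]
  2. access A: MISS. Cache (LRU->MRU): [R A]
  3. access A: HIT. Cache (LRU->MRU): [R A]
  4. access H: MISS. Cache (LRU->MRU): [R A H]
  5. access R: HIT. Cache (LRU->MRU): [A H R]
  6. access H: HIT. Cache (LRU->MRU): [A R H]
  7. access A: HIT. Cache (LRU->MRU): [R H A]
  8. access A: HIT. Cache (LRU->MRU): [R H A]
  9. access H: HIT. Cache (LRU->MRU): [R A H]
  10. access A: HIT. Cache (LRU->MRU): [R H A]
  11. access H: HIT. Cache (LRU->MRU): [R A H]
  12. access A: HIT. Cache (LRU->MRU): [R H A]
  13. access A: HIT. Cache (LRU->MRU): [R H A]
  14. access A: HIT. Cache (LRU->MRU): [R H A]
  15. access A: HIT. Cache (LRU->MRU): [R H A]
  16. access A: HIT. Cache (LRU->MRU): [R H A]
  17. access A: HIT. Cache (LRU->MRU): [R H A]
  18. access H: HIT. Cache (LRU->MRU): [R A H]
  19. access A: HIT. Cache (LRU->MRU): [R H A]
  20. access H: HIT. Cache (LRU->MRU): [R A H]
  21. access H: HIT. Cache (LRU->MRU): [R A H]
  22. access R: HIT. Cache (LRU->MRU): [A H R]
  23. access H: HIT. Cache (LRU->MRU): [A R H]
  24. access A: HIT. Cache (LRU->MRU): [R H A]
  25. access R: HIT. Cache (LRU->MRU): [H A R]
  26. access B: MISS, evict H. Cache (LRU->MRU): [A R B]
Total: 22 hits, 4 misses, 1 evictions

Answer: 1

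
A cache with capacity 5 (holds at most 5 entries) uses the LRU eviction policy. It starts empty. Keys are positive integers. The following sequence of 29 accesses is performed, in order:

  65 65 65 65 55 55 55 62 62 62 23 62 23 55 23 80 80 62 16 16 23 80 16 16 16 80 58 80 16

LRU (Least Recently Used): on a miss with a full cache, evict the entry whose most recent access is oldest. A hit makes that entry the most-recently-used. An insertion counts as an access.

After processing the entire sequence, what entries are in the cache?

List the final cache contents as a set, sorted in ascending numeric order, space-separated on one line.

LRU simulation (capacity=5):
  1. access 65: MISS. Cache (LRU->MRU): [65]
  2. access 65: HIT. Cache (LRU->MRU): [65]
  3. access 65: HIT. Cache (LRU->MRU): [65]
  4. access 65: HIT. Cache (LRU->MRU): [65]
  5. access 55: MISS. Cache (LRU->MRU): [65 55]
  6. access 55: HIT. Cache (LRU->MRU): [65 55]
  7. access 55: HIT. Cache (LRU->MRU): [65 55]
  8. access 62: MISS. Cache (LRU->MRU): [65 55 62]
  9. access 62: HIT. Cache (LRU->MRU): [65 55 62]
  10. access 62: HIT. Cache (LRU->MRU): [65 55 62]
  11. access 23: MISS. Cache (LRU->MRU): [65 55 62 23]
  12. access 62: HIT. Cache (LRU->MRU): [65 55 23 62]
  13. access 23: HIT. Cache (LRU->MRU): [65 55 62 23]
  14. access 55: HIT. Cache (LRU->MRU): [65 62 23 55]
  15. access 23: HIT. Cache (LRU->MRU): [65 62 55 23]
  16. access 80: MISS. Cache (LRU->MRU): [65 62 55 23 80]
  17. access 80: HIT. Cache (LRU->MRU): [65 62 55 23 80]
  18. access 62: HIT. Cache (LRU->MRU): [65 55 23 80 62]
  19. access 16: MISS, evict 65. Cache (LRU->MRU): [55 23 80 62 16]
  20. access 16: HIT. Cache (LRU->MRU): [55 23 80 62 16]
  21. access 23: HIT. Cache (LRU->MRU): [55 80 62 16 23]
  22. access 80: HIT. Cache (LRU->MRU): [55 62 16 23 80]
  23. access 16: HIT. Cache (LRU->MRU): [55 62 23 80 16]
  24. access 16: HIT. Cache (LRU->MRU): [55 62 23 80 16]
  25. access 16: HIT. Cache (LRU->MRU): [55 62 23 80 16]
  26. access 80: HIT. Cache (LRU->MRU): [55 62 23 16 80]
  27. access 58: MISS, evict 55. Cache (LRU->MRU): [62 23 16 80 58]
  28. access 80: HIT. Cache (LRU->MRU): [62 23 16 58 80]
  29. access 16: HIT. Cache (LRU->MRU): [62 23 58 80 16]
Total: 22 hits, 7 misses, 2 evictions

Answer: 16 23 58 62 80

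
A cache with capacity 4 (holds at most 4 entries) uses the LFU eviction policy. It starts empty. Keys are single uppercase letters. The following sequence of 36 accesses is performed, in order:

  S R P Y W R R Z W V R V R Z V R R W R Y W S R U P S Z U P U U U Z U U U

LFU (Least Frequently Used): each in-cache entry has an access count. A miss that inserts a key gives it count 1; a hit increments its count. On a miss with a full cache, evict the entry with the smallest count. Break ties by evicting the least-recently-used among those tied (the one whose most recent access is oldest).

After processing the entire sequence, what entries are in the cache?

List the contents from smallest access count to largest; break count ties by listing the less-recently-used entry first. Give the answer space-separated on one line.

LFU simulation (capacity=4):
  1. access S: MISS. Cache: [S(c=1)]
  2. access R: MISS. Cache: [S(c=1) R(c=1)]
  3. access P: MISS. Cache: [S(c=1) R(c=1) P(c=1)]
  4. access Y: MISS. Cache: [S(c=1) R(c=1) P(c=1) Y(c=1)]
  5. access W: MISS, evict S(c=1). Cache: [R(c=1) P(c=1) Y(c=1) W(c=1)]
  6. access R: HIT, count now 2. Cache: [P(c=1) Y(c=1) W(c=1) R(c=2)]
  7. access R: HIT, count now 3. Cache: [P(c=1) Y(c=1) W(c=1) R(c=3)]
  8. access Z: MISS, evict P(c=1). Cache: [Y(c=1) W(c=1) Z(c=1) R(c=3)]
  9. access W: HIT, count now 2. Cache: [Y(c=1) Z(c=1) W(c=2) R(c=3)]
  10. access V: MISS, evict Y(c=1). Cache: [Z(c=1) V(c=1) W(c=2) R(c=3)]
  11. access R: HIT, count now 4. Cache: [Z(c=1) V(c=1) W(c=2) R(c=4)]
  12. access V: HIT, count now 2. Cache: [Z(c=1) W(c=2) V(c=2) R(c=4)]
  13. access R: HIT, count now 5. Cache: [Z(c=1) W(c=2) V(c=2) R(c=5)]
  14. access Z: HIT, count now 2. Cache: [W(c=2) V(c=2) Z(c=2) R(c=5)]
  15. access V: HIT, count now 3. Cache: [W(c=2) Z(c=2) V(c=3) R(c=5)]
  16. access R: HIT, count now 6. Cache: [W(c=2) Z(c=2) V(c=3) R(c=6)]
  17. access R: HIT, count now 7. Cache: [W(c=2) Z(c=2) V(c=3) R(c=7)]
  18. access W: HIT, count now 3. Cache: [Z(c=2) V(c=3) W(c=3) R(c=7)]
  19. access R: HIT, count now 8. Cache: [Z(c=2) V(c=3) W(c=3) R(c=8)]
  20. access Y: MISS, evict Z(c=2). Cache: [Y(c=1) V(c=3) W(c=3) R(c=8)]
  21. access W: HIT, count now 4. Cache: [Y(c=1) V(c=3) W(c=4) R(c=8)]
  22. access S: MISS, evict Y(c=1). Cache: [S(c=1) V(c=3) W(c=4) R(c=8)]
  23. access R: HIT, count now 9. Cache: [S(c=1) V(c=3) W(c=4) R(c=9)]
  24. access U: MISS, evict S(c=1). Cache: [U(c=1) V(c=3) W(c=4) R(c=9)]
  25. access P: MISS, evict U(c=1). Cache: [P(c=1) V(c=3) W(c=4) R(c=9)]
  26. access S: MISS, evict P(c=1). Cache: [S(c=1) V(c=3) W(c=4) R(c=9)]
  27. access Z: MISS, evict S(c=1). Cache: [Z(c=1) V(c=3) W(c=4) R(c=9)]
  28. access U: MISS, evict Z(c=1). Cache: [U(c=1) V(c=3) W(c=4) R(c=9)]
  29. access P: MISS, evict U(c=1). Cache: [P(c=1) V(c=3) W(c=4) R(c=9)]
  30. access U: MISS, evict P(c=1). Cache: [U(c=1) V(c=3) W(c=4) R(c=9)]
  31. access U: HIT, count now 2. Cache: [U(c=2) V(c=3) W(c=4) R(c=9)]
  32. access U: HIT, count now 3. Cache: [V(c=3) U(c=3) W(c=4) R(c=9)]
  33. access Z: MISS, evict V(c=3). Cache: [Z(c=1) U(c=3) W(c=4) R(c=9)]
  34. access U: HIT, count now 4. Cache: [Z(c=1) W(c=4) U(c=4) R(c=9)]
  35. access U: HIT, count now 5. Cache: [Z(c=1) W(c=4) U(c=5) R(c=9)]
  36. access U: HIT, count now 6. Cache: [Z(c=1) W(c=4) U(c=6) R(c=9)]
Total: 19 hits, 17 misses, 13 evictions

Answer: Z W U R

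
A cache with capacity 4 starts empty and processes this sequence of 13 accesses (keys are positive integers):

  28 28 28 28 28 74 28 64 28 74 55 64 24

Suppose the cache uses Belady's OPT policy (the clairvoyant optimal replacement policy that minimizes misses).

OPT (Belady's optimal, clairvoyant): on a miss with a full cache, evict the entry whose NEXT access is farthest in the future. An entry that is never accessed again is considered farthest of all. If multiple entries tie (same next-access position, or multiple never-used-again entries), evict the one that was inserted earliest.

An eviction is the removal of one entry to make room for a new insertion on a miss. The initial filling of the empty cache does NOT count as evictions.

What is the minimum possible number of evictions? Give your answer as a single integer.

OPT (Belady) simulation (capacity=4):
  1. access 28: MISS. Cache: [28]
  2. access 28: HIT. Next use of 28: step 3. Cache: [28]
  3. access 28: HIT. Next use of 28: step 4. Cache: [28]
  4. access 28: HIT. Next use of 28: step 5. Cache: [28]
  5. access 28: HIT. Next use of 28: step 7. Cache: [28]
  6. access 74: MISS. Cache: [28 74]
  7. access 28: HIT. Next use of 28: step 9. Cache: [28 74]
  8. access 64: MISS. Cache: [28 74 64]
  9. access 28: HIT. Next use of 28: never. Cache: [28 74 64]
  10. access 74: HIT. Next use of 74: never. Cache: [28 74 64]
  11. access 55: MISS. Cache: [28 74 64 55]
  12. access 64: HIT. Next use of 64: never. Cache: [28 74 64 55]
  13. access 24: MISS, evict 28 (next use: never). Cache: [74 64 55 24]
Total: 8 hits, 5 misses, 1 evictions

Answer: 1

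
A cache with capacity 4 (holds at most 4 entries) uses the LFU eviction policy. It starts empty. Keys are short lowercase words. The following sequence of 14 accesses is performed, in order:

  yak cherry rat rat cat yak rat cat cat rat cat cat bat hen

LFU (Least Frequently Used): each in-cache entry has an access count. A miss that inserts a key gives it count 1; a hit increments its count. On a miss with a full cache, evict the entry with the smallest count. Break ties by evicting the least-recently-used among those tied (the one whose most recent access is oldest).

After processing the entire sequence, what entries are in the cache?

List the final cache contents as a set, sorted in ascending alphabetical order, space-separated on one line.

LFU simulation (capacity=4):
  1. access yak: MISS. Cache: [yak(c=1)]
  2. access cherry: MISS. Cache: [yak(c=1) cherry(c=1)]
  3. access rat: MISS. Cache: [yak(c=1) cherry(c=1) rat(c=1)]
  4. access rat: HIT, count now 2. Cache: [yak(c=1) cherry(c=1) rat(c=2)]
  5. access cat: MISS. Cache: [yak(c=1) cherry(c=1) cat(c=1) rat(c=2)]
  6. access yak: HIT, count now 2. Cache: [cherry(c=1) cat(c=1) rat(c=2) yak(c=2)]
  7. access rat: HIT, count now 3. Cache: [cherry(c=1) cat(c=1) yak(c=2) rat(c=3)]
  8. access cat: HIT, count now 2. Cache: [cherry(c=1) yak(c=2) cat(c=2) rat(c=3)]
  9. access cat: HIT, count now 3. Cache: [cherry(c=1) yak(c=2) rat(c=3) cat(c=3)]
  10. access rat: HIT, count now 4. Cache: [cherry(c=1) yak(c=2) cat(c=3) rat(c=4)]
  11. access cat: HIT, count now 4. Cache: [cherry(c=1) yak(c=2) rat(c=4) cat(c=4)]
  12. access cat: HIT, count now 5. Cache: [cherry(c=1) yak(c=2) rat(c=4) cat(c=5)]
  13. access bat: MISS, evict cherry(c=1). Cache: [bat(c=1) yak(c=2) rat(c=4) cat(c=5)]
  14. access hen: MISS, evict bat(c=1). Cache: [hen(c=1) yak(c=2) rat(c=4) cat(c=5)]
Total: 8 hits, 6 misses, 2 evictions

Answer: cat hen rat yak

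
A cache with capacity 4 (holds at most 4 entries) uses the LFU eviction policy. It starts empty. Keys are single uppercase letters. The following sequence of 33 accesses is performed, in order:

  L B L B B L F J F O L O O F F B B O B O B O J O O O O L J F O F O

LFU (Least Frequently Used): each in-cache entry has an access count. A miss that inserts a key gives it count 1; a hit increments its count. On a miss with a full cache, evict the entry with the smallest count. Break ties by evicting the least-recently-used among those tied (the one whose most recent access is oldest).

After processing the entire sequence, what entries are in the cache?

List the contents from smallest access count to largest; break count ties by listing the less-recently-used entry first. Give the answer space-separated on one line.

Answer: J F B O

Derivation:
LFU simulation (capacity=4):
  1. access L: MISS. Cache: [L(c=1)]
  2. access B: MISS. Cache: [L(c=1) B(c=1)]
  3. access L: HIT, count now 2. Cache: [B(c=1) L(c=2)]
  4. access B: HIT, count now 2. Cache: [L(c=2) B(c=2)]
  5. access B: HIT, count now 3. Cache: [L(c=2) B(c=3)]
  6. access L: HIT, count now 3. Cache: [B(c=3) L(c=3)]
  7. access F: MISS. Cache: [F(c=1) B(c=3) L(c=3)]
  8. access J: MISS. Cache: [F(c=1) J(c=1) B(c=3) L(c=3)]
  9. access F: HIT, count now 2. Cache: [J(c=1) F(c=2) B(c=3) L(c=3)]
  10. access O: MISS, evict J(c=1). Cache: [O(c=1) F(c=2) B(c=3) L(c=3)]
  11. access L: HIT, count now 4. Cache: [O(c=1) F(c=2) B(c=3) L(c=4)]
  12. access O: HIT, count now 2. Cache: [F(c=2) O(c=2) B(c=3) L(c=4)]
  13. access O: HIT, count now 3. Cache: [F(c=2) B(c=3) O(c=3) L(c=4)]
  14. access F: HIT, count now 3. Cache: [B(c=3) O(c=3) F(c=3) L(c=4)]
  15. access F: HIT, count now 4. Cache: [B(c=3) O(c=3) L(c=4) F(c=4)]
  16. access B: HIT, count now 4. Cache: [O(c=3) L(c=4) F(c=4) B(c=4)]
  17. access B: HIT, count now 5. Cache: [O(c=3) L(c=4) F(c=4) B(c=5)]
  18. access O: HIT, count now 4. Cache: [L(c=4) F(c=4) O(c=4) B(c=5)]
  19. access B: HIT, count now 6. Cache: [L(c=4) F(c=4) O(c=4) B(c=6)]
  20. access O: HIT, count now 5. Cache: [L(c=4) F(c=4) O(c=5) B(c=6)]
  21. access B: HIT, count now 7. Cache: [L(c=4) F(c=4) O(c=5) B(c=7)]
  22. access O: HIT, count now 6. Cache: [L(c=4) F(c=4) O(c=6) B(c=7)]
  23. access J: MISS, evict L(c=4). Cache: [J(c=1) F(c=4) O(c=6) B(c=7)]
  24. access O: HIT, count now 7. Cache: [J(c=1) F(c=4) B(c=7) O(c=7)]
  25. access O: HIT, count now 8. Cache: [J(c=1) F(c=4) B(c=7) O(c=8)]
  26. access O: HIT, count now 9. Cache: [J(c=1) F(c=4) B(c=7) O(c=9)]
  27. access O: HIT, count now 10. Cache: [J(c=1) F(c=4) B(c=7) O(c=10)]
  28. access L: MISS, evict J(c=1). Cache: [L(c=1) F(c=4) B(c=7) O(c=10)]
  29. access J: MISS, evict L(c=1). Cache: [J(c=1) F(c=4) B(c=7) O(c=10)]
  30. access F: HIT, count now 5. Cache: [J(c=1) F(c=5) B(c=7) O(c=10)]
  31. access O: HIT, count now 11. Cache: [J(c=1) F(c=5) B(c=7) O(c=11)]
  32. access F: HIT, count now 6. Cache: [J(c=1) F(c=6) B(c=7) O(c=11)]
  33. access O: HIT, count now 12. Cache: [J(c=1) F(c=6) B(c=7) O(c=12)]
Total: 25 hits, 8 misses, 4 evictions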